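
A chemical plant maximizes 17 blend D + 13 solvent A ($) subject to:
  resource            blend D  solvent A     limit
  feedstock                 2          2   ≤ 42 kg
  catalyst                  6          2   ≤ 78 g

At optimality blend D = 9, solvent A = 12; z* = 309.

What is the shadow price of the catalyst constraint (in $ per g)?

1

Check each constraint at x*: feedstock 42/42 (tight); catalyst 78/78 (tight).
The binding rows give the dual system: 2·y_feedstock + 6·y_catalyst = 17 and 2·y_feedstock + 2·y_catalyst = 13.
→ y_feedstock = 5.5 and y_catalyst = 1.
Shadow price of catalyst = 1.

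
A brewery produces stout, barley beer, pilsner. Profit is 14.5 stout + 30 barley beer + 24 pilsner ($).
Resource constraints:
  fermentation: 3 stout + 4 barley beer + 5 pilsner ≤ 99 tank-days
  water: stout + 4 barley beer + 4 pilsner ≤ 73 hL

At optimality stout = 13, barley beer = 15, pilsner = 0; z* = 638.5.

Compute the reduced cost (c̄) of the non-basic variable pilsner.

Check each constraint at x*: fermentation 99/99 (tight); water 73/73 (tight).
Dual feasibility on the basic columns requires 3·y_fermentation + 1·y_water = 14.5, 4·y_fermentation + 4·y_water = 30.
This yields shadow prices y_fermentation = 3.5, y_water = 4.
Reduced cost of pilsner: c₃ − yᵀa₃ = 24 − (3.5·5 + 4·4) = 24 − 33.5 = -9.5.

-9.5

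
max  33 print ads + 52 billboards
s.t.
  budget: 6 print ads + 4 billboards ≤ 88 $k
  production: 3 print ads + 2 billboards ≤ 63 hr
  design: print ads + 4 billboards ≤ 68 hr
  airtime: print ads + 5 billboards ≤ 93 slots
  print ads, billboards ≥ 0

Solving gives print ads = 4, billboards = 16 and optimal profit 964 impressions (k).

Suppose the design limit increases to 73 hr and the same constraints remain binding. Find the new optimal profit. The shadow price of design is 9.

1009

Δb = 5, so new z* = 964 + (9)·(5) = 964 + 45 = 1009.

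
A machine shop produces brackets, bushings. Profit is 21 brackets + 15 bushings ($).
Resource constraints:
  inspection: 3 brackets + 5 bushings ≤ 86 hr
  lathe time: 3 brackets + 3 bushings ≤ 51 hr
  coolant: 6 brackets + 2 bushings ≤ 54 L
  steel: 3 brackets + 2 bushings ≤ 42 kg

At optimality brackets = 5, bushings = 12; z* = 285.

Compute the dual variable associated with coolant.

1.5

At the optimum: inspection uses 75 of 86 (slack = 11); lathe time uses 51 of 51 (binding); coolant uses 54 of 54 (binding); steel uses 39 of 42 (slack = 3).
Since inspection, steel are not tight, their duals are 0.
The binding rows give the dual system: 3·y_lathe time + 6·y_coolant = 21 and 3·y_lathe time + 2·y_coolant = 15.
→ y_lathe time = 4 and y_coolant = 1.5.
Shadow price of coolant = 1.5.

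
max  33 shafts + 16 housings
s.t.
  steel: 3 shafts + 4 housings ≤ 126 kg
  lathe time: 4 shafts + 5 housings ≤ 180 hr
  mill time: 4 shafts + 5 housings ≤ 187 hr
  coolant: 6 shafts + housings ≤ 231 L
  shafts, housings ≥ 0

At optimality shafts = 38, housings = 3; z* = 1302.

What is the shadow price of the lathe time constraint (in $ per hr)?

0

At the optimum: steel uses 126 of 126 (binding); lathe time uses 167 of 180 (slack = 13); mill time uses 167 of 187 (slack = 20); coolant uses 231 of 231 (binding).
Slack constraints have shadow price 0 (complementary slackness).
From A_Bᵀ y = c: 3·y_steel + 6·y_coolant = 33; 4·y_steel + 1·y_coolant = 16.
→ y_steel = 3 and y_coolant = 4.
Shadow price of lathe time = 0.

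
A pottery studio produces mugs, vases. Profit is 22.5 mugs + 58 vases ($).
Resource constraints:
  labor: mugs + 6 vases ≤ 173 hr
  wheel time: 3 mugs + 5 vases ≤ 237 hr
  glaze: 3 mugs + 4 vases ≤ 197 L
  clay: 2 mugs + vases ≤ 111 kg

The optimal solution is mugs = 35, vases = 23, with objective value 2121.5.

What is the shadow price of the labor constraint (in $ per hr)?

Check each constraint at x*: labor 173/173 (tight); wheel time 220/237 (slack 17); glaze 197/197 (tight); clay 93/111 (slack 18).
By complementary slackness, y = 0 for the non-binding constraints.
Dual feasibility on the basic columns requires 1·y_labor + 3·y_glaze = 22.5, 6·y_labor + 4·y_glaze = 58.
→ y_labor = 6 and y_glaze = 5.5.
Shadow price of labor = 6.

6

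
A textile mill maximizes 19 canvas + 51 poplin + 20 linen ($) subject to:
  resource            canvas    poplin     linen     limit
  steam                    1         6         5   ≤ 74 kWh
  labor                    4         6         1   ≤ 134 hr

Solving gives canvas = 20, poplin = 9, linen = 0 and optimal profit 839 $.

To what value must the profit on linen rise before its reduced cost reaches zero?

28.5

At the optimum: steam uses 74 of 74 (binding); labor uses 134 of 134 (binding).
Dual feasibility on the basic columns requires 1·y_steam + 4·y_labor = 19, 6·y_steam + 6·y_labor = 51.
This yields shadow prices y_steam = 5, y_labor = 3.5.
linen enters the basis when its profit ≥ yᵀa₃ = 5·5 + 3.5·1 = 28.5.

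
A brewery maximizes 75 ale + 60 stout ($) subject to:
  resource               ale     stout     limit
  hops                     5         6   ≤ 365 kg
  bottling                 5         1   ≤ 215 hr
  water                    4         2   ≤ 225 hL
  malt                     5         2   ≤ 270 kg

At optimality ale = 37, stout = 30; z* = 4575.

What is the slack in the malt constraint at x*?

25

malt used = 5·37 + 2·30 = 245; slack = 270 − 245 = 25.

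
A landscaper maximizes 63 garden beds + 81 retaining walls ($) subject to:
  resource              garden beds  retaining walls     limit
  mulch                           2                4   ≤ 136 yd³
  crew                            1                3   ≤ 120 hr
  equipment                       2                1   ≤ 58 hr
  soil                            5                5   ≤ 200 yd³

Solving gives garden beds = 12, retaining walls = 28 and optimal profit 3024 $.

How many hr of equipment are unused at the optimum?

equipment used = 2·12 + 1·28 = 52; slack = 58 − 52 = 6.

6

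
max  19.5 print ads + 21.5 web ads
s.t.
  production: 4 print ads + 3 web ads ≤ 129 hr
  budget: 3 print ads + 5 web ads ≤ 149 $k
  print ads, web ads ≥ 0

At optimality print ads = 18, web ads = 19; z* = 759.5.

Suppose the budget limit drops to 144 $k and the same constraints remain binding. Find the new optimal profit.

Both production and budget are binding at x*.
Dual feasibility on the basic columns requires 4·y_production + 3·y_budget = 19.5, 3·y_production + 5·y_budget = 21.5.
This yields shadow prices y_production = 3, y_budget = 2.5.
Δz = y_budget·Δb = 2.5 × (-5) = -12.5, so new z* = 759.5 − 12.5 = 747.

747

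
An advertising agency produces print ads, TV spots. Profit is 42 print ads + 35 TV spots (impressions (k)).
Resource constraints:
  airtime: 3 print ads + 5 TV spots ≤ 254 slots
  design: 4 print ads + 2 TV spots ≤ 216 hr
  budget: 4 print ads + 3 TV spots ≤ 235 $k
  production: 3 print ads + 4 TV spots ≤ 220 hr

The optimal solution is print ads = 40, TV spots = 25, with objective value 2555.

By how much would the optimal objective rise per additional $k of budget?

9

Check each constraint at x*: airtime 245/254 (slack 9); design 210/216 (slack 6); budget 235/235 (tight); production 220/220 (tight).
By complementary slackness, y = 0 for the non-binding constraints.
Dual feasibility on the basic columns requires 4·y_budget + 3·y_production = 42, 3·y_budget + 4·y_production = 35.
→ y_budget = 9 and y_production = 2.
Shadow price of budget = 9.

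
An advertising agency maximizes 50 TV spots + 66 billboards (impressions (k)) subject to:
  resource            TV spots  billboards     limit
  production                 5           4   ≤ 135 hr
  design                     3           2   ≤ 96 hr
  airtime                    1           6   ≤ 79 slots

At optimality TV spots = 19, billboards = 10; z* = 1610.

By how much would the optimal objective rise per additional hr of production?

9

Binding: production and airtime. Non-binding: design (19 unused).
Since design is not tight, its dual is 0.
Dual feasibility on the basic columns requires 5·y_production + 1·y_airtime = 50, 4·y_production + 6·y_airtime = 66.
Solving: y_production = 9, y_airtime = 5.
Shadow price of production = 9.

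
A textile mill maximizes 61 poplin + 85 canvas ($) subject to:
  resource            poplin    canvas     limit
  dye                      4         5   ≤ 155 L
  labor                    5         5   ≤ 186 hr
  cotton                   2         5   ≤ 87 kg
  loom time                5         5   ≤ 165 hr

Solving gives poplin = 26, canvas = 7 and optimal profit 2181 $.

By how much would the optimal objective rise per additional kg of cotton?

Binding: cotton and loom time. Non-binding: dye (16 unused), labor (21 unused).
Slack constraints have shadow price 0 (complementary slackness).
Dual feasibility on the basic columns requires 2·y_cotton + 5·y_loom time = 61, 5·y_cotton + 5·y_loom time = 85.
→ y_cotton = 8 and y_loom time = 9.
Shadow price of cotton = 8.

8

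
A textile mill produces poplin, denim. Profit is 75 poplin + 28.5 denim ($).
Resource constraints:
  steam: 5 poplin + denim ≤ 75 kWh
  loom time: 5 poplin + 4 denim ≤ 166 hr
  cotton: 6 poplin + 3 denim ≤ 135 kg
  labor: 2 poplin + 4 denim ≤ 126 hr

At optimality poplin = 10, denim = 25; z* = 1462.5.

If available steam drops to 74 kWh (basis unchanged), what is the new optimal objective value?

1456.5

Binding: steam and cotton. Non-binding: loom time (16 unused), labor (6 unused).
Slack constraints have shadow price 0 (complementary slackness).
Dual feasibility on the basic columns requires 5·y_steam + 6·y_cotton = 75, 1·y_steam + 3·y_cotton = 28.5.
→ y_steam = 6 and y_cotton = 7.5.
Δz = y_steam·Δb = 6 × (-1) = -6, so new z* = 1462.5 − 6 = 1456.5.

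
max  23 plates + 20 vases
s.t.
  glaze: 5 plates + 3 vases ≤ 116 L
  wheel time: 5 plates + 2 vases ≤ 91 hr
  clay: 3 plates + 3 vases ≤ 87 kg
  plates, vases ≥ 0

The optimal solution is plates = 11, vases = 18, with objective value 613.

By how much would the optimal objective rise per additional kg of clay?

Binding: wheel time and clay. Non-binding: glaze (7 unused).
Slack constraints have shadow price 0 (complementary slackness).
The binding rows give the dual system: 5·y_wheel time + 3·y_clay = 23 and 2·y_wheel time + 3·y_clay = 20.
This yields shadow prices y_wheel time = 1, y_clay = 6.
Shadow price of clay = 6.

6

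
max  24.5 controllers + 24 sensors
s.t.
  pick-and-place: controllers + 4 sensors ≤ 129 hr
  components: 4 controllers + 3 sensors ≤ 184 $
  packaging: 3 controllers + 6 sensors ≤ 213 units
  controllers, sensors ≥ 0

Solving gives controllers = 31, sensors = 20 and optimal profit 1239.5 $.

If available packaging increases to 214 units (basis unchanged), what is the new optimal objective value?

1241

Binding: components and packaging. Non-binding: pick-and-place (18 unused).
By complementary slackness, y = 0 for the non-binding constraint.
From A_Bᵀ y = c: 4·y_components + 3·y_packaging = 24.5; 3·y_components + 6·y_packaging = 24.
→ y_components = 5 and y_packaging = 1.5.
Δz = y_packaging·Δb = 1.5 × (1) = 1.5, so new z* = 1239.5 + 1.5 = 1241.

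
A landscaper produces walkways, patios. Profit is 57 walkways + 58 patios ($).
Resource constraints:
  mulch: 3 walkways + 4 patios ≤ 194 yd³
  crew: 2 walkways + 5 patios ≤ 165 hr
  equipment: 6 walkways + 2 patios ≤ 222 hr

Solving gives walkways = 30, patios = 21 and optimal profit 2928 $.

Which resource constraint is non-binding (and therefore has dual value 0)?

mulch

mulch: 174/194 (slack 20)
crew: 165/165 (binding)
equipment: 222/222 (binding)
By complementary slackness, a constraint with positive slack has shadow price 0 → mulch.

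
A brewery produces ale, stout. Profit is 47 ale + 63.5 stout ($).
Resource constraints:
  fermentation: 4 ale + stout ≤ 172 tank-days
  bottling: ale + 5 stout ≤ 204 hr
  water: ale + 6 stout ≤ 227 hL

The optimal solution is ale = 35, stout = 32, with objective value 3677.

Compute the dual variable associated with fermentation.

At the optimum: fermentation uses 172 of 172 (binding); bottling uses 195 of 204 (slack = 9); water uses 227 of 227 (binding).
By complementary slackness, y = 0 for the non-binding constraint.
Dual feasibility on the basic columns requires 4·y_fermentation + 1·y_water = 47, 1·y_fermentation + 6·y_water = 63.5.
Solving: y_fermentation = 9.5, y_water = 9.
Shadow price of fermentation = 9.5.

9.5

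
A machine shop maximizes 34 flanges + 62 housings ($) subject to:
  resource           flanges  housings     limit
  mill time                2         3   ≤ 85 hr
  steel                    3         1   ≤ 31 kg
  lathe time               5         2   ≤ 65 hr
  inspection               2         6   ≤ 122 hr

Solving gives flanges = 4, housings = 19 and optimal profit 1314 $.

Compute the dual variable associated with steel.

5

Binding: steel and inspection. Non-binding: mill time (20 unused), lathe time (7 unused).
Slack constraints have shadow price 0 (complementary slackness).
The binding rows give the dual system: 3·y_steel + 2·y_inspection = 34 and 1·y_steel + 6·y_inspection = 62.
This yields shadow prices y_steel = 5, y_inspection = 9.5.
Shadow price of steel = 5.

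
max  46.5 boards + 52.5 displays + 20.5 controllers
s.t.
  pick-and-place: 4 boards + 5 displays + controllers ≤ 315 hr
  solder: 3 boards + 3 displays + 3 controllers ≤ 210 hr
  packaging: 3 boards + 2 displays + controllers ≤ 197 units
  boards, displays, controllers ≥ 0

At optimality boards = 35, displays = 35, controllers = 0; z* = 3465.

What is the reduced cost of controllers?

At the optimum: pick-and-place uses 315 of 315 (binding); solder uses 210 of 210 (binding); packaging uses 175 of 197 (slack = 22).
By complementary slackness, y = 0 for the non-binding constraint.
From A_Bᵀ y = c: 4·y_pick-and-place + 3·y_solder = 46.5; 5·y_pick-and-place + 3·y_solder = 52.5.
Solving: y_pick-and-place = 6, y_solder = 7.5.
Reduced cost of controllers: c₃ − yᵀa₃ = 20.5 − (6·1 + 7.5·3) = 20.5 − 28.5 = -8.

-8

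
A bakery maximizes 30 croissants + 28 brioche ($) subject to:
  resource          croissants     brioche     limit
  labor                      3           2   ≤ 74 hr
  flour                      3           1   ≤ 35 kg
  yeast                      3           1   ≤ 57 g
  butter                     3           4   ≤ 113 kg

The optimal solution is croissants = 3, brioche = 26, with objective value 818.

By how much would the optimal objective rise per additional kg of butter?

6

Check each constraint at x*: labor 61/74 (slack 13); flour 35/35 (tight); yeast 35/57 (slack 22); butter 113/113 (tight).
Since labor, yeast are not tight, their duals are 0.
From A_Bᵀ y = c: 3·y_flour + 3·y_butter = 30; 1·y_flour + 4·y_butter = 28.
This yields shadow prices y_flour = 4, y_butter = 6.
Shadow price of butter = 6.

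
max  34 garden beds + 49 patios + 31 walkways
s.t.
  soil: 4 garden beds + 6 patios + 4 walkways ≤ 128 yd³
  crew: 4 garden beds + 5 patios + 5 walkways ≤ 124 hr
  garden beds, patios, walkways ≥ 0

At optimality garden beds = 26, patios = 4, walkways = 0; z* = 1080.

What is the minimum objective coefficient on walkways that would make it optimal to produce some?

36

At the optimum: soil uses 128 of 128 (binding); crew uses 124 of 124 (binding).
From A_Bᵀ y = c: 4·y_soil + 4·y_crew = 34; 6·y_soil + 5·y_crew = 49.
This yields shadow prices y_soil = 6.5, y_crew = 2.
walkways enters the basis when its profit ≥ yᵀa₃ = 6.5·4 + 2·5 = 36.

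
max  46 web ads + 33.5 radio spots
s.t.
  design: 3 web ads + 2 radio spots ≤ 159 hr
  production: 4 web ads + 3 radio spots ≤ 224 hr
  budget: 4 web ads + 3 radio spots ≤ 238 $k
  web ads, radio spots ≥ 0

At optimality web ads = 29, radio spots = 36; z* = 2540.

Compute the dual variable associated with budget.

0

Check each constraint at x*: design 159/159 (tight); production 224/224 (tight); budget 224/238 (slack 14).
Slack constraints have shadow price 0 (complementary slackness).
Dual feasibility on the basic columns requires 3·y_design + 4·y_production = 46, 2·y_design + 3·y_production = 33.5.
This yields shadow prices y_design = 4, y_production = 8.5.
Shadow price of budget = 0.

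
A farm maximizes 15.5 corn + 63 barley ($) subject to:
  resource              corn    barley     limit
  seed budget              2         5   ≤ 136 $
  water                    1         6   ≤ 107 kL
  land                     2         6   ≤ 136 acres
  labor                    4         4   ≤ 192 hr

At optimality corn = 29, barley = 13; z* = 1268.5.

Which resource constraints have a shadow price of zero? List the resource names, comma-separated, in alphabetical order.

seed budget: 123/136 (slack 13)
water: 107/107 (binding)
land: 136/136 (binding)
labor: 168/192 (slack 24)
By complementary slackness, a constraint with positive slack has shadow price 0 → labor, seed budget.

labor, seed budget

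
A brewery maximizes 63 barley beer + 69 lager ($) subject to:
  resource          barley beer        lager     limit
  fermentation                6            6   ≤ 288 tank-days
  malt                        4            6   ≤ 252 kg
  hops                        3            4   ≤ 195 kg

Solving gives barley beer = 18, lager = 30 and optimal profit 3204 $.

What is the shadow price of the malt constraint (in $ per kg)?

At the optimum: fermentation uses 288 of 288 (binding); malt uses 252 of 252 (binding); hops uses 174 of 195 (slack = 21).
By complementary slackness, y = 0 for the non-binding constraint.
From A_Bᵀ y = c: 6·y_fermentation + 4·y_malt = 63; 6·y_fermentation + 6·y_malt = 69.
This yields shadow prices y_fermentation = 8.5, y_malt = 3.
Shadow price of malt = 3.

3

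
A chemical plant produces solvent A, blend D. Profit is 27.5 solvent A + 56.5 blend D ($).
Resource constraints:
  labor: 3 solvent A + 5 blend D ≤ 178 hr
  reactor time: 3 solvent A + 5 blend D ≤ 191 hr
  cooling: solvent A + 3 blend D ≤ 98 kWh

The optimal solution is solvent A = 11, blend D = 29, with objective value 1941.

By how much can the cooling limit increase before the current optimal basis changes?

8.8

Binding constraints: labor, cooling. The basis is B = [[3,5],[1,3]] with det 4.
Per unit increase in cooling, x* moves by d = (-1.25, 0.75).
The basis stays optimal until solvent A reaches 0; allowable increase = 8.8 kWh.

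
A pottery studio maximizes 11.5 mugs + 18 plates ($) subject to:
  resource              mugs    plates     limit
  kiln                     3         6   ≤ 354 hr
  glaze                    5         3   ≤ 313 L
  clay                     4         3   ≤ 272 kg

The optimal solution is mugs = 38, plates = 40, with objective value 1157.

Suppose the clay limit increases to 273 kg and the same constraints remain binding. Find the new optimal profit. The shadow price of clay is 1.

Δb = 1, so new z* = 1157 + (1)·(1) = 1157 + 1 = 1158.

1158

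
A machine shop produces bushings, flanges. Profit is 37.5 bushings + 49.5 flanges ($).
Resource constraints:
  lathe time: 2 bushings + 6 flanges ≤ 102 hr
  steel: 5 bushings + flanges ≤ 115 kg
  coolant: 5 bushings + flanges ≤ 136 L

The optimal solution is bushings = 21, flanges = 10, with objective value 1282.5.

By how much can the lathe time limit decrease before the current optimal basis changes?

Binding constraints: lathe time, steel. The basis is B = [[2,6],[5,1]] with det -28.
Per unit decrease in lathe time, x* moves by d = (0.0357, -0.1786).
The basis stays optimal until flanges reaches 0; allowable decrease = 56 hr.

56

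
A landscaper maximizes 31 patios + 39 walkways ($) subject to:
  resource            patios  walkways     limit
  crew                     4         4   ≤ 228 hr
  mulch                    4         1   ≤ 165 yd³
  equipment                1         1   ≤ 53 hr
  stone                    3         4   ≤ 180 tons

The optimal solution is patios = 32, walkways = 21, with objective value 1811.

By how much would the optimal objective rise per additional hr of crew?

0

At the optimum: crew uses 212 of 228 (slack = 16); mulch uses 149 of 165 (slack = 16); equipment uses 53 of 53 (binding); stone uses 180 of 180 (binding).
By complementary slackness, y = 0 for the non-binding constraints.
Dual feasibility on the basic columns requires 1·y_equipment + 3·y_stone = 31, 1·y_equipment + 4·y_stone = 39.
→ y_equipment = 7 and y_stone = 8.
Shadow price of crew = 0.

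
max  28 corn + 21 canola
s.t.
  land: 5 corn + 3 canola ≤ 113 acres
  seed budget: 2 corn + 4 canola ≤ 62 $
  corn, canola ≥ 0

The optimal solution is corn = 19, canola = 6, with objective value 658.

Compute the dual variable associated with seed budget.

At the optimum: land uses 113 of 113 (binding); seed budget uses 62 of 62 (binding).
The binding rows give the dual system: 5·y_land + 2·y_seed budget = 28 and 3·y_land + 4·y_seed budget = 21.
→ y_land = 5 and y_seed budget = 1.5.
Shadow price of seed budget = 1.5.

1.5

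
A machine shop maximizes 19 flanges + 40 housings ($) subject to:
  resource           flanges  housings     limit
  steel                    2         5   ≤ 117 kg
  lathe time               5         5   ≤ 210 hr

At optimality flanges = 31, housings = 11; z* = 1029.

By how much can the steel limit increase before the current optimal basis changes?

Binding constraints: steel, lathe time. The basis is B = [[2,5],[5,5]] with det -15.
Per unit increase in steel, x* moves by d = (-0.3333, 0.3333).
The basis stays optimal until flanges reaches 0; allowable increase = 93 kg.

93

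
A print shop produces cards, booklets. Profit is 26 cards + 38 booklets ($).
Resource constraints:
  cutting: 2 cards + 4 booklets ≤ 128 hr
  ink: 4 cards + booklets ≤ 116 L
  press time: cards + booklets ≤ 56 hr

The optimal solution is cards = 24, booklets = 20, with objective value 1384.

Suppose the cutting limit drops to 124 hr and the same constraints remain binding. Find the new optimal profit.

1348

Binding: cutting and ink. Non-binding: press time (12 unused).
Slack constraints have shadow price 0 (complementary slackness).
The binding rows give the dual system: 2·y_cutting + 4·y_ink = 26 and 4·y_cutting + 1·y_ink = 38.
→ y_cutting = 9 and y_ink = 2.
Δz = y_cutting·Δb = 9 × (-4) = -36, so new z* = 1384 − 36 = 1348.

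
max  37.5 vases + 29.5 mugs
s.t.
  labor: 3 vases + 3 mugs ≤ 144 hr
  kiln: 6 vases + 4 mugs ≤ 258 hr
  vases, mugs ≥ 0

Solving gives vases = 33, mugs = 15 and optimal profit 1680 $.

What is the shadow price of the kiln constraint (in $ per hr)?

4

Check each constraint at x*: labor 144/144 (tight); kiln 258/258 (tight).
The binding rows give the dual system: 3·y_labor + 6·y_kiln = 37.5 and 3·y_labor + 4·y_kiln = 29.5.
Solving: y_labor = 4.5, y_kiln = 4.
Shadow price of kiln = 4.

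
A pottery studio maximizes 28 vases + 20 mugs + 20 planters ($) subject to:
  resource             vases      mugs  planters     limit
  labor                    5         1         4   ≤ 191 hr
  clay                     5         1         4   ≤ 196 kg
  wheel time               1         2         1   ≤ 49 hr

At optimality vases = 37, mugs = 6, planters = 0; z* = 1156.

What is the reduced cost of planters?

Binding: labor and wheel time. Non-binding: clay (5 unused).
Slack constraints have shadow price 0 (complementary slackness).
From A_Bᵀ y = c: 5·y_labor + 1·y_wheel time = 28; 1·y_labor + 2·y_wheel time = 20.
→ y_labor = 4 and y_wheel time = 8.
Reduced cost of planters: c₃ − yᵀa₃ = 20 − (4·4 + 8·1) = 20 − 24 = -4.

-4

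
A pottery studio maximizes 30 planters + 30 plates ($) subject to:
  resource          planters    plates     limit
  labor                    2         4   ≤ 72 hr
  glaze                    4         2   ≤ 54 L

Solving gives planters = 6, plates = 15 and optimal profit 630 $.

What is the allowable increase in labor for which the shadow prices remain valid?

Binding constraints: labor, glaze. The basis is B = [[2,4],[4,2]] with det -12.
Per unit increase in labor, x* moves by d = (-0.1667, 0.3333).
The basis stays optimal until planters reaches 0; allowable increase = 36 hr.

36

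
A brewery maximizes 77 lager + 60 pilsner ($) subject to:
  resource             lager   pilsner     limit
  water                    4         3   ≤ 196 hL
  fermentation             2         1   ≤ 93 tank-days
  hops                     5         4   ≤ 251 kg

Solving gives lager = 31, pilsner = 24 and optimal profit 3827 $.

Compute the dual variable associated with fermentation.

0

Check each constraint at x*: water 196/196 (tight); fermentation 86/93 (slack 7); hops 251/251 (tight).
By complementary slackness, y = 0 for the non-binding constraint.
The binding rows give the dual system: 4·y_water + 5·y_hops = 77 and 3·y_water + 4·y_hops = 60.
Solving: y_water = 8, y_hops = 9.
Shadow price of fermentation = 0.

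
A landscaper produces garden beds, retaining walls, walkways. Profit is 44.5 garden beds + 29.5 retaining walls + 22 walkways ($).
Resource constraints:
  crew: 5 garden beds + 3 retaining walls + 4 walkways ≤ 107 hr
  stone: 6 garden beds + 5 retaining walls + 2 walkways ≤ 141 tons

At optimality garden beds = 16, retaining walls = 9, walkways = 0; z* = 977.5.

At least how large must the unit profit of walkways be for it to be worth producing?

Both crew and stone are binding at x*.
Dual feasibility on the basic columns requires 5·y_crew + 6·y_stone = 44.5, 3·y_crew + 5·y_stone = 29.5.
This yields shadow prices y_crew = 6.5, y_stone = 2.
walkways enters the basis when its profit ≥ yᵀa₃ = 6.5·4 + 2·2 = 30.

30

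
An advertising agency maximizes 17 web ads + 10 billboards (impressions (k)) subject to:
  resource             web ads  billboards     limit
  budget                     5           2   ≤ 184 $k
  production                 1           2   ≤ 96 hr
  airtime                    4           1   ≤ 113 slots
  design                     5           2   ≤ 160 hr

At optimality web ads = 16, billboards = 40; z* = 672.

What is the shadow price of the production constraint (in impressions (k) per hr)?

2

Check each constraint at x*: budget 160/184 (slack 24); production 96/96 (tight); airtime 104/113 (slack 9); design 160/160 (tight).
Since budget, airtime are not tight, their duals are 0.
The binding rows give the dual system: 1·y_production + 5·y_design = 17 and 2·y_production + 2·y_design = 10.
→ y_production = 2 and y_design = 3.
Shadow price of production = 2.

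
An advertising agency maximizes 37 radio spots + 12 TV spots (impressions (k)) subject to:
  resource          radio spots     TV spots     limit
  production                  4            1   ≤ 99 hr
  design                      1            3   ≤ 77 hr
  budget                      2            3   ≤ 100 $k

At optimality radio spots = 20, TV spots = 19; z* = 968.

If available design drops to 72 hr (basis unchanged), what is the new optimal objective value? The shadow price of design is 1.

Δb = -5, so new z* = 968 + (1)·(-5) = 968 − 5 = 963.

963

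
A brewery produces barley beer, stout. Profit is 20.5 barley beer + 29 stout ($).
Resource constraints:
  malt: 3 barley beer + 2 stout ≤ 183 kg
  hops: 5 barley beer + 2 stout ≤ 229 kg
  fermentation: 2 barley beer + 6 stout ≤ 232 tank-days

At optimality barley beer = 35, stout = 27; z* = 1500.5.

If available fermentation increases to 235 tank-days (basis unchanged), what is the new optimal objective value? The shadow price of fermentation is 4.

1512.5

Δb = 3, so new z* = 1500.5 + (4)·(3) = 1500.5 + 12 = 1512.5.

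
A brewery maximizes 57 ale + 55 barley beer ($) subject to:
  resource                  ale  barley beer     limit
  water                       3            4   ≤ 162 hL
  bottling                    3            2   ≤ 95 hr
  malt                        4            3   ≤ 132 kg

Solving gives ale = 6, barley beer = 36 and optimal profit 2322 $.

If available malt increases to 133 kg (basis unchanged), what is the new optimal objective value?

Binding: water and malt. Non-binding: bottling (5 unused).
Since bottling is not tight, its dual is 0.
Dual feasibility on the basic columns requires 3·y_water + 4·y_malt = 57, 4·y_water + 3·y_malt = 55.
→ y_water = 7 and y_malt = 9.
Δz = y_malt·Δb = 9 × (1) = 9, so new z* = 2322 + 9 = 2331.

2331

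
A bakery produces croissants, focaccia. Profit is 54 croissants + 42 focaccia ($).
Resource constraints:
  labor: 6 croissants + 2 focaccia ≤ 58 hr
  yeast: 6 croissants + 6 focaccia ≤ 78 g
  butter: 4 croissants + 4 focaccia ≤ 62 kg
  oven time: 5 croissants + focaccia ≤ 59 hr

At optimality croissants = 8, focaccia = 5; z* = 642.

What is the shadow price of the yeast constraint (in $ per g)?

At the optimum: labor uses 58 of 58 (binding); yeast uses 78 of 78 (binding); butter uses 52 of 62 (slack = 10); oven time uses 45 of 59 (slack = 14).
By complementary slackness, y = 0 for the non-binding constraints.
Dual feasibility on the basic columns requires 6·y_labor + 6·y_yeast = 54, 2·y_labor + 6·y_yeast = 42.
→ y_labor = 3 and y_yeast = 6.
Shadow price of yeast = 6.

6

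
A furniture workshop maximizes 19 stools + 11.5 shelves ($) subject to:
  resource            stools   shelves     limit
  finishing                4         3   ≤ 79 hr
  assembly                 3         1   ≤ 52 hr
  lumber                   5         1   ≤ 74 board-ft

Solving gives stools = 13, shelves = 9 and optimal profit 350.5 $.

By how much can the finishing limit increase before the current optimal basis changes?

Binding constraints: finishing, lumber. The basis is B = [[4,3],[5,1]] with det -11.
Per unit increase in finishing, x* moves by d = (-0.0909, 0.4545).
The basis stays optimal until assembly becomes binding; allowable increase = 22 hr.

22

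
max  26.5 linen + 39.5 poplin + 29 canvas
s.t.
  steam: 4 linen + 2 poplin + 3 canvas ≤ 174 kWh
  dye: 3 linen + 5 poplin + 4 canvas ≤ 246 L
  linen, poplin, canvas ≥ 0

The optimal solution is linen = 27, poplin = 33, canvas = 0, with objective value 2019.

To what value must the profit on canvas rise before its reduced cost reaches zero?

33

Both steam and dye are binding at x*.
From A_Bᵀ y = c: 4·y_steam + 3·y_dye = 26.5; 2·y_steam + 5·y_dye = 39.5.
Solving: y_steam = 1, y_dye = 7.5.
canvas enters the basis when its profit ≥ yᵀa₃ = 1·3 + 7.5·4 = 33.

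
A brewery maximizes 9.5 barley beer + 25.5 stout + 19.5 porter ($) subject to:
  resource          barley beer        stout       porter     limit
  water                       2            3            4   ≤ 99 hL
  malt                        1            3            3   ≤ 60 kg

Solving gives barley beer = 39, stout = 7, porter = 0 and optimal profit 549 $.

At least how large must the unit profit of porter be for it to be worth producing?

26.5

Check each constraint at x*: water 99/99 (tight); malt 60/60 (tight).
The binding rows give the dual system: 2·y_water + 1·y_malt = 9.5 and 3·y_water + 3·y_malt = 25.5.
Solving: y_water = 1, y_malt = 7.5.
porter enters the basis when its profit ≥ yᵀa₃ = 1·4 + 7.5·3 = 26.5.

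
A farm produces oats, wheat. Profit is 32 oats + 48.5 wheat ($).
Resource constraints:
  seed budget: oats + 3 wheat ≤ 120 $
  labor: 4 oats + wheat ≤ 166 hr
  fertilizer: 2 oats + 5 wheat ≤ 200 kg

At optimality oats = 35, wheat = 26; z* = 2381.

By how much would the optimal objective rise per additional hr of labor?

3.5

At the optimum: seed budget uses 113 of 120 (slack = 7); labor uses 166 of 166 (binding); fertilizer uses 200 of 200 (binding).
By complementary slackness, y = 0 for the non-binding constraint.
The binding rows give the dual system: 4·y_labor + 2·y_fertilizer = 32 and 1·y_labor + 5·y_fertilizer = 48.5.
→ y_labor = 3.5 and y_fertilizer = 9.
Shadow price of labor = 3.5.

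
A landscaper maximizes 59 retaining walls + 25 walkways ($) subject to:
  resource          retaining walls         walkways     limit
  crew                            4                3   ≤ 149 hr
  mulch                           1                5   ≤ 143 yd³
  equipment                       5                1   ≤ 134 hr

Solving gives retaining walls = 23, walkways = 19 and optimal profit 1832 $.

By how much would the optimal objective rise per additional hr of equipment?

Binding: crew and equipment. Non-binding: mulch (25 unused).
By complementary slackness, y = 0 for the non-binding constraint.
From A_Bᵀ y = c: 4·y_crew + 5·y_equipment = 59; 3·y_crew + 1·y_equipment = 25.
→ y_crew = 6 and y_equipment = 7.
Shadow price of equipment = 7.

7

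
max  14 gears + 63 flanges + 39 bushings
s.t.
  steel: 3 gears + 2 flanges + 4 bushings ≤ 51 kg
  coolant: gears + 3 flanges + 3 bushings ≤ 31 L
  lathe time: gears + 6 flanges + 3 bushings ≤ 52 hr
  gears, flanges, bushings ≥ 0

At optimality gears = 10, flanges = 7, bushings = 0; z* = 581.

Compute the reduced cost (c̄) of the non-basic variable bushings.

Binding: coolant and lathe time. Non-binding: steel (7 unused).
Slack constraints have shadow price 0 (complementary slackness).
Dual feasibility on the basic columns requires 1·y_coolant + 1·y_lathe time = 14, 3·y_coolant + 6·y_lathe time = 63.
Solving: y_coolant = 7, y_lathe time = 7.
Reduced cost of bushings: c₃ − yᵀa₃ = 39 − (7·3 + 7·3) = 39 − 42 = -3.

-3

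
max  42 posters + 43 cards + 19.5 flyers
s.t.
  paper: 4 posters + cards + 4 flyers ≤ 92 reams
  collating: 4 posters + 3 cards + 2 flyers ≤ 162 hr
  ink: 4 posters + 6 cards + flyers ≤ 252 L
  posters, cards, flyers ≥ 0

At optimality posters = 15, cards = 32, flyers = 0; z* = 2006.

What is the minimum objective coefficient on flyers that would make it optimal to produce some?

22.5

Binding: paper and ink. Non-binding: collating (6 unused).
Slack constraints have shadow price 0 (complementary slackness).
Dual feasibility on the basic columns requires 4·y_paper + 4·y_ink = 42, 1·y_paper + 6·y_ink = 43.
Solving: y_paper = 4, y_ink = 6.5.
flyers enters the basis when its profit ≥ yᵀa₃ = 4·4 + 6.5·1 = 22.5.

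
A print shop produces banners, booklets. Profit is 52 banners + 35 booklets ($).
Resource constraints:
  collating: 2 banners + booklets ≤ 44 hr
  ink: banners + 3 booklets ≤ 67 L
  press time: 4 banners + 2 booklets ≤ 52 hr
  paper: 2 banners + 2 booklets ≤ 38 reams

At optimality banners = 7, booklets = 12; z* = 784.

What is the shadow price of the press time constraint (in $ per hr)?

8.5

Binding: press time and paper. Non-binding: collating (18 unused), ink (24 unused).
Since collating, ink are not tight, their duals are 0.
From A_Bᵀ y = c: 4·y_press time + 2·y_paper = 52; 2·y_press time + 2·y_paper = 35.
This yields shadow prices y_press time = 8.5, y_paper = 9.
Shadow price of press time = 8.5.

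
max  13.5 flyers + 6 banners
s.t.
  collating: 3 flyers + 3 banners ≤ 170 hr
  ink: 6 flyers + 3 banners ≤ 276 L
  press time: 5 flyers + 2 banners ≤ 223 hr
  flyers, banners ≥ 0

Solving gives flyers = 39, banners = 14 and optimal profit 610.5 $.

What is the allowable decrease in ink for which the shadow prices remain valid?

Binding constraints: ink, press time. The basis is B = [[6,3],[5,2]] with det -3.
Per unit decrease in ink, x* moves by d = (0.6667, -1.6667).
The basis stays optimal until banners reaches 0; allowable decrease = 8.4 L.

8.4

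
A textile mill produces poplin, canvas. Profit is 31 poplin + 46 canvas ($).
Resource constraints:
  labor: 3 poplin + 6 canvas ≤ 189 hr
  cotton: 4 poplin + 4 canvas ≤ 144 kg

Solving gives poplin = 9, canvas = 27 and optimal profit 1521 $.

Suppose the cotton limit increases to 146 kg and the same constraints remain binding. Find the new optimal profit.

At the optimum: labor uses 189 of 189 (binding); cotton uses 144 of 144 (binding).
The binding rows give the dual system: 3·y_labor + 4·y_cotton = 31 and 6·y_labor + 4·y_cotton = 46.
→ y_labor = 5 and y_cotton = 4.
Δz = y_cotton·Δb = 4 × (2) = 8, so new z* = 1521 + 8 = 1529.

1529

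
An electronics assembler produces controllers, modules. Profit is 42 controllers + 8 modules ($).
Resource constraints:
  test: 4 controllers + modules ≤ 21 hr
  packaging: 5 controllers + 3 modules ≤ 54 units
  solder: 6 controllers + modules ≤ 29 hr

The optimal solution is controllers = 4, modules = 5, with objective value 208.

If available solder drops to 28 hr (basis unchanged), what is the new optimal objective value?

Check each constraint at x*: test 21/21 (tight); packaging 35/54 (slack 19); solder 29/29 (tight).
Since packaging is not tight, its dual is 0.
The binding rows give the dual system: 4·y_test + 6·y_solder = 42 and 1·y_test + 1·y_solder = 8.
→ y_test = 3 and y_solder = 5.
Δz = y_solder·Δb = 5 × (-1) = -5, so new z* = 208 − 5 = 203.

203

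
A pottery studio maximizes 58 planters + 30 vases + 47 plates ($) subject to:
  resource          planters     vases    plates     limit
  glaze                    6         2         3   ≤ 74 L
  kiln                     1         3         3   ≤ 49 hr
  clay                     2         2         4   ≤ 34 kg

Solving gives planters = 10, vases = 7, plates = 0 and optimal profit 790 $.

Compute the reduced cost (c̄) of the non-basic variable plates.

-6

Binding: glaze and clay. Non-binding: kiln (18 unused).
Since kiln is not tight, its dual is 0.
From A_Bᵀ y = c: 6·y_glaze + 2·y_clay = 58; 2·y_glaze + 2·y_clay = 30.
Solving: y_glaze = 7, y_clay = 8.
Reduced cost of plates: c₃ − yᵀa₃ = 47 − (7·3 + 8·4) = 47 − 53 = -6.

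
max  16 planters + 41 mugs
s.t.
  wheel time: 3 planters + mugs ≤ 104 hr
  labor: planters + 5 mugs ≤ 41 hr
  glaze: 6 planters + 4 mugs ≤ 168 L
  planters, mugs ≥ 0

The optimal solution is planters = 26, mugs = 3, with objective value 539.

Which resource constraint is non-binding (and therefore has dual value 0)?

wheel time

wheel time: 81/104 (slack 23)
labor: 41/41 (binding)
glaze: 168/168 (binding)
By complementary slackness, a constraint with positive slack has shadow price 0 → wheel time.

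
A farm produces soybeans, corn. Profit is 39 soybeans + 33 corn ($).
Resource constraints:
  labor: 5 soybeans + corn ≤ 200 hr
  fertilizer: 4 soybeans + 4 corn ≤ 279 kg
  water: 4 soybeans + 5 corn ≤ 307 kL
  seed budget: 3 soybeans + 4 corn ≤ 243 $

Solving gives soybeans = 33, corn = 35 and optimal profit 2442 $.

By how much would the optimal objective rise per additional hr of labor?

At the optimum: labor uses 200 of 200 (binding); fertilizer uses 272 of 279 (slack = 7); water uses 307 of 307 (binding); seed budget uses 239 of 243 (slack = 4).
Since fertilizer, seed budget are not tight, their duals are 0.
The binding rows give the dual system: 5·y_labor + 4·y_water = 39 and 1·y_labor + 5·y_water = 33.
Solving: y_labor = 3, y_water = 6.
Shadow price of labor = 3.

3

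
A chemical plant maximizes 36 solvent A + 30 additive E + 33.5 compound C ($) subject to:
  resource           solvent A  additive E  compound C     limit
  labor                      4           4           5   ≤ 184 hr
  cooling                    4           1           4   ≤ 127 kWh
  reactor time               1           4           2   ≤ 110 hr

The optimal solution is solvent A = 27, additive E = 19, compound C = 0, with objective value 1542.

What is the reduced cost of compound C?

-9.5

Binding: labor and cooling. Non-binding: reactor time (7 unused).
Since reactor time is not tight, its dual is 0.
Dual feasibility on the basic columns requires 4·y_labor + 4·y_cooling = 36, 4·y_labor + 1·y_cooling = 30.
Solving: y_labor = 7, y_cooling = 2.
Reduced cost of compound C: c₃ − yᵀa₃ = 33.5 − (7·5 + 2·4) = 33.5 − 43 = -9.5.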